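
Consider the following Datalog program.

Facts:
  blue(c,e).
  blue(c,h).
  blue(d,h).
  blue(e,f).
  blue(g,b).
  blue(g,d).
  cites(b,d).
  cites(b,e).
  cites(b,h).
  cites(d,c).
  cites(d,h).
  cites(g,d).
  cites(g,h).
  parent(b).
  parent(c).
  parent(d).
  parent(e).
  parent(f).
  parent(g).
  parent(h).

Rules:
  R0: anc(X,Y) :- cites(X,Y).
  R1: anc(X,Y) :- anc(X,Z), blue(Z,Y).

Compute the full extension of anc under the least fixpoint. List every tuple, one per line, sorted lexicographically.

anc(b,d)
anc(b,e)
anc(b,f)
anc(b,h)
anc(d,c)
anc(d,e)
anc(d,f)
anc(d,h)
anc(g,d)
anc(g,h)

round 1: derive anc(b,d) via R0 from cites(b,d)
round 1: derive anc(b,e) via R0 from cites(b,e)
round 1: derive anc(b,h) via R0 from cites(b,h)
round 1: derive anc(d,c) via R0 from cites(d,c)
round 1: derive anc(d,h) via R0 from cites(d,h)
round 1: derive anc(g,d) via R0 from cites(g,d)
round 1: derive anc(g,h) via R0 from cites(g,h)
round 2: derive anc(b,f) via R1 from anc(b,e), blue(e,f)
round 2: derive anc(d,e) via R1 from anc(d,c), blue(c,e)
round 3: derive anc(d,f) via R1 from anc(d,e), blue(e,f)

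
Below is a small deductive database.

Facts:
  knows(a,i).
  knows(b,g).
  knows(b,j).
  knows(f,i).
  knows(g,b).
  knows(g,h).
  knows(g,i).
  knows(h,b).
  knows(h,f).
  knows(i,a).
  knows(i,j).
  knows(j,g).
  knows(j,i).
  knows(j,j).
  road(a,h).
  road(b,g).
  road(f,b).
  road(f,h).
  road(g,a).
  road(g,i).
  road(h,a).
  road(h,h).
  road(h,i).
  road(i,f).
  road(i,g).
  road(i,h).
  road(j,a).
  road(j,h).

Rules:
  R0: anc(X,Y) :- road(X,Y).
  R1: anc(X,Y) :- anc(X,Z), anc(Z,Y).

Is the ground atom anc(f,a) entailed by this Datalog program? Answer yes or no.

round 1: derive anc(a,h) via R0 from road(a,h)
round 1: derive anc(b,g) via R0 from road(b,g)
round 1: derive anc(f,b) via R0 from road(f,b)
round 1: derive anc(f,h) via R0 from road(f,h)
round 1: derive anc(g,a) via R0 from road(g,a)
round 1: derive anc(g,i) via R0 from road(g,i)
round 1: derive anc(h,a) via R0 from road(h,a)
round 1: derive anc(h,h) via R0 from road(h,h)
round 1: derive anc(h,i) via R0 from road(h,i)
round 1: derive anc(i,f) via R0 from road(i,f)
round 1: derive anc(i,g) via R0 from road(i,g)
round 1: derive anc(i,h) via R0 from road(i,h)
round 1: derive anc(j,a) via R0 from road(j,a)
round 1: derive anc(j,h) via R0 from road(j,h)
round 2: derive anc(a,a) via R1 from anc(a,h), anc(h,a)
round 2: derive anc(a,i) via R1 from anc(a,h), anc(h,i)
round 2: derive anc(b,a) via R1 from anc(b,g), anc(g,a)
round 2: derive anc(b,i) via R1 from anc(b,g), anc(g,i)
round 2: derive anc(f,a) via R1 from anc(f,h), anc(h,a)
round 2: derive anc(f,g) via R1 from anc(f,b), anc(b,g)
round 2: derive anc(f,i) via R1 from anc(f,h), anc(h,i)
round 2: derive anc(g,f) via R1 from anc(g,i), anc(i,f)
round 2: derive anc(g,g) via R1 from anc(g,i), anc(i,g)
round 2: derive anc(g,h) via R1 from anc(g,a), anc(a,h)
round 2: derive anc(h,f) via R1 from anc(h,i), anc(i,f)
round 2: derive anc(h,g) via R1 from anc(h,i), anc(i,g)
round 2: derive anc(i,a) via R1 from anc(i,g), anc(g,a)
round 2: derive anc(i,b) via R1 from anc(i,f), anc(f,b)
round 2: derive anc(i,i) via R1 from anc(i,g), anc(g,i)
round 2: derive anc(j,i) via R1 from anc(j,h), anc(h,i)
round 3: derive anc(a,b) via R1 from anc(a,i), anc(i,b)
round 3: derive anc(a,f) via R1 from anc(a,h), anc(h,f)
round 3: derive anc(a,g) via R1 from anc(a,h), anc(h,g)
round 3: derive anc(b,b) via R1 from anc(b,i), anc(i,b)
round 3: derive anc(b,f) via R1 from anc(b,g), anc(g,f)
round 3: derive anc(b,h) via R1 from anc(b,a), anc(a,h)
round 3: derive anc(f,f) via R1 from anc(f,g), anc(g,f)
round 3: derive anc(g,b) via R1 from anc(g,f), anc(f,b)
round 3: derive anc(h,b) via R1 from anc(h,f), anc(f,b)
round 3: derive anc(j,b) via R1 from anc(j,i), anc(i,b)
round 3: derive anc(j,f) via R1 from anc(j,h), anc(h,f)
round 3: derive anc(j,g) via R1 from anc(j,h), anc(h,g)

yes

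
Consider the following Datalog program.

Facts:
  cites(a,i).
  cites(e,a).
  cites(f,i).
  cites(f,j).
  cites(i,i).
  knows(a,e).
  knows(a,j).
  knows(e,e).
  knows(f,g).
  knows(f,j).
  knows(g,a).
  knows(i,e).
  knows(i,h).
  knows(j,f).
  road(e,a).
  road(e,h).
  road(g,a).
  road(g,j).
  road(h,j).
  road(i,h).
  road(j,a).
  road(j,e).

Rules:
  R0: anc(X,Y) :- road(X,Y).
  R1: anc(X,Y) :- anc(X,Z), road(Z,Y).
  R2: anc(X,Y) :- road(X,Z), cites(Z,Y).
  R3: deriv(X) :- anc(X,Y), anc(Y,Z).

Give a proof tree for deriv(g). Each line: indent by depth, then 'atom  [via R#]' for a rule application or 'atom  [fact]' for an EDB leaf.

deriv(g)  [via R3]
  anc(g,i)  [via R2]
    road(g,a)  [fact]
    cites(a,i)  [fact]
  anc(i,h)  [via R0]
    road(i,h)  [fact]

round 1: derive anc(e,a) via R0 from road(e,a)
round 1: derive anc(e,h) via R0 from road(e,h)
round 1: derive anc(g,a) via R0 from road(g,a)
round 1: derive anc(g,j) via R0 from road(g,j)
round 1: derive anc(h,j) via R0 from road(h,j)
round 1: derive anc(i,h) via R0 from road(i,h)
round 1: derive anc(j,a) via R0 from road(j,a)
round 1: derive anc(j,e) via R0 from road(j,e)
round 1: derive anc(e,i) via R2 from road(e,a), cites(a,i)
round 1: derive anc(g,i) via R2 from road(g,a), cites(a,i)
round 1: derive anc(j,i) via R2 from road(j,a), cites(a,i)
round 2: derive anc(e,j) via R1 from anc(e,h), road(h,j)
round 2: derive anc(g,e) via R1 from anc(g,j), road(j,e)
round 2: derive anc(g,h) via R1 from anc(g,i), road(i,h)
round 2: derive anc(h,a) via R1 from anc(h,j), road(j,a)
round 2: derive anc(h,e) via R1 from anc(h,j), road(j,e)
round 2: derive anc(i,j) via R1 from anc(i,h), road(h,j)
round 2: derive anc(j,h) via R1 from anc(j,e), road(e,h)
round 2: derive deriv(e) via R3 from anc(e,h), anc(h,j)
round 2: derive deriv(g) via R3 from anc(g,i), anc(i,h)
round 2: derive deriv(h) via R3 from anc(h,j), anc(j,a)
round 2: derive deriv(i) via R3 from anc(i,h), anc(h,j)
round 2: derive deriv(j) via R3 from anc(j,e), anc(e,a)
round 3: derive anc(e,e) via R1 from anc(e,j), road(j,e)
round 3: derive anc(h,h) via R1 from anc(h,e), road(e,h)
round 3: derive anc(i,a) via R1 from anc(i,j), road(j,a)
round 3: derive anc(i,e) via R1 from anc(i,j), road(j,e)
round 3: derive anc(j,j) via R1 from anc(j,h), road(h,j)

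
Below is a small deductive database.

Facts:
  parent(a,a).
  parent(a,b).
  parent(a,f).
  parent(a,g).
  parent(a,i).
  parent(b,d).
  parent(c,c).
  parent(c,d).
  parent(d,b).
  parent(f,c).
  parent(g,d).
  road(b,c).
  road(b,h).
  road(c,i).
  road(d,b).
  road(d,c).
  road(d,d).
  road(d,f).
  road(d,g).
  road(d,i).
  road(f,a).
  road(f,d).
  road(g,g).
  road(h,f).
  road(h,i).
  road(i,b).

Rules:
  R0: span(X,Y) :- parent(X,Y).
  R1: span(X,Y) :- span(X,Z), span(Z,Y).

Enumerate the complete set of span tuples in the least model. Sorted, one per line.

span(a,a)
span(a,b)
span(a,c)
span(a,d)
span(a,f)
span(a,g)
span(a,i)
span(b,b)
span(b,d)
span(c,b)
span(c,c)
span(c,d)
span(d,b)
span(d,d)
span(f,b)
span(f,c)
span(f,d)
span(g,b)
span(g,d)

round 1: derive span(a,a) via R0 from parent(a,a)
round 1: derive span(a,b) via R0 from parent(a,b)
round 1: derive span(a,f) via R0 from parent(a,f)
round 1: derive span(a,g) via R0 from parent(a,g)
round 1: derive span(a,i) via R0 from parent(a,i)
round 1: derive span(b,d) via R0 from parent(b,d)
round 1: derive span(c,c) via R0 from parent(c,c)
round 1: derive span(c,d) via R0 from parent(c,d)
round 1: derive span(d,b) via R0 from parent(d,b)
round 1: derive span(f,c) via R0 from parent(f,c)
round 1: derive span(g,d) via R0 from parent(g,d)
round 2: derive span(a,c) via R1 from span(a,f), span(f,c)
round 2: derive span(a,d) via R1 from span(a,b), span(b,d)
round 2: derive span(b,b) via R1 from span(b,d), span(d,b)
round 2: derive span(c,b) via R1 from span(c,d), span(d,b)
round 2: derive span(d,d) via R1 from span(d,b), span(b,d)
round 2: derive span(f,d) via R1 from span(f,c), span(c,d)
round 2: derive span(g,b) via R1 from span(g,d), span(d,b)
round 3: derive span(f,b) via R1 from span(f,c), span(c,b)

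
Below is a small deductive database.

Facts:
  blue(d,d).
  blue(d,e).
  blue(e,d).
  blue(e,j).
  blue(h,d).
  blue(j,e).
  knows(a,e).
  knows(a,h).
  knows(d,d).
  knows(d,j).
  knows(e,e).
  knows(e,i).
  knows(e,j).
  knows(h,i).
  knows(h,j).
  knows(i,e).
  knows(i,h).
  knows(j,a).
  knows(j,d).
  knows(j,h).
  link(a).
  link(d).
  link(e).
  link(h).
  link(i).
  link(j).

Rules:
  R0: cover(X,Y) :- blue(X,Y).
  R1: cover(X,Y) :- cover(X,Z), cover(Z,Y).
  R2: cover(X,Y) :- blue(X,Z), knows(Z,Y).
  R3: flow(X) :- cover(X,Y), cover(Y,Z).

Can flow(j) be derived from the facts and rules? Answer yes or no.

round 1: derive cover(d,d) via R0 from blue(d,d)
round 1: derive cover(d,e) via R0 from blue(d,e)
round 1: derive cover(e,d) via R0 from blue(e,d)
round 1: derive cover(e,j) via R0 from blue(e,j)
round 1: derive cover(h,d) via R0 from blue(h,d)
round 1: derive cover(j,e) via R0 from blue(j,e)
round 1: derive cover(d,i) via R2 from blue(d,e), knows(e,i)
round 1: derive cover(d,j) via R2 from blue(d,d), knows(d,j)
round 1: derive cover(e,a) via R2 from blue(e,j), knows(j,a)
round 1: derive cover(e,h) via R2 from blue(e,j), knows(j,h)
round 1: derive cover(h,j) via R2 from blue(h,d), knows(d,j)
round 1: derive cover(j,i) via R2 from blue(j,e), knows(e,i)
round 1: derive cover(j,j) via R2 from blue(j,e), knows(e,j)
round 2: derive cover(d,a) via R1 from cover(d,e), cover(e,a)
round 2: derive cover(d,h) via R1 from cover(d,e), cover(e,h)
round 2: derive cover(e,e) via R1 from cover(e,d), cover(d,e)
round 2: derive cover(e,i) via R1 from cover(e,d), cover(d,i)
round 2: derive cover(h,e) via R1 from cover(h,d), cover(d,e)
round 2: derive cover(h,i) via R1 from cover(h,d), cover(d,i)
round 2: derive cover(j,a) via R1 from cover(j,e), cover(e,a)
round 2: derive cover(j,d) via R1 from cover(j,e), cover(e,d)
round 2: derive cover(j,h) via R1 from cover(j,e), cover(e,h)
round 2: derive flow(d) via R3 from cover(d,d), cover(d,d)
round 2: derive flow(e) via R3 from cover(e,d), cover(d,d)
round 2: derive flow(h) via R3 from cover(h,d), cover(d,d)
round 2: derive flow(j) via R3 from cover(j,e), cover(e,a)
round 3: derive cover(h,a) via R1 from cover(h,d), cover(d,a)
round 3: derive cover(h,h) via R1 from cover(h,d), cover(d,h)

yes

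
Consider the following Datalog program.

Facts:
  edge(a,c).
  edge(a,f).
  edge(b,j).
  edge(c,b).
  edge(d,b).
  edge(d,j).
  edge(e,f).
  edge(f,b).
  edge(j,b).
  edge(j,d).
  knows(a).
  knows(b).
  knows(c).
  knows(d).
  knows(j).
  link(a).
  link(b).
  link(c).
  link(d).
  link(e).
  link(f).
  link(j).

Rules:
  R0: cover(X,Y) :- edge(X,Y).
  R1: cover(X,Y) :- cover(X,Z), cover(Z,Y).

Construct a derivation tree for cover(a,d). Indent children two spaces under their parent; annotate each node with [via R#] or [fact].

cover(a,d)  [via R1]
  cover(a,b)  [via R1]
    cover(a,c)  [via R0]
      edge(a,c)  [fact]
    cover(c,b)  [via R0]
      edge(c,b)  [fact]
  cover(b,d)  [via R1]
    cover(b,j)  [via R0]
      edge(b,j)  [fact]
    cover(j,d)  [via R0]
      edge(j,d)  [fact]

round 1: derive cover(a,c) via R0 from edge(a,c)
round 1: derive cover(a,f) via R0 from edge(a,f)
round 1: derive cover(b,j) via R0 from edge(b,j)
round 1: derive cover(c,b) via R0 from edge(c,b)
round 1: derive cover(d,b) via R0 from edge(d,b)
round 1: derive cover(d,j) via R0 from edge(d,j)
round 1: derive cover(e,f) via R0 from edge(e,f)
round 1: derive cover(f,b) via R0 from edge(f,b)
round 1: derive cover(j,b) via R0 from edge(j,b)
round 1: derive cover(j,d) via R0 from edge(j,d)
round 2: derive cover(a,b) via R1 from cover(a,c), cover(c,b)
round 2: derive cover(b,b) via R1 from cover(b,j), cover(j,b)
round 2: derive cover(b,d) via R1 from cover(b,j), cover(j,d)
round 2: derive cover(c,j) via R1 from cover(c,b), cover(b,j)
round 2: derive cover(d,d) via R1 from cover(d,j), cover(j,d)
round 2: derive cover(e,b) via R1 from cover(e,f), cover(f,b)
round 2: derive cover(f,j) via R1 from cover(f,b), cover(b,j)
round 2: derive cover(j,j) via R1 from cover(j,b), cover(b,j)
round 3: derive cover(a,d) via R1 from cover(a,b), cover(b,d)
round 3: derive cover(a,j) via R1 from cover(a,b), cover(b,j)
round 3: derive cover(c,d) via R1 from cover(c,b), cover(b,d)
round 3: derive cover(e,d) via R1 from cover(e,b), cover(b,d)
round 3: derive cover(e,j) via R1 from cover(e,b), cover(b,j)
round 3: derive cover(f,d) via R1 from cover(f,b), cover(b,d)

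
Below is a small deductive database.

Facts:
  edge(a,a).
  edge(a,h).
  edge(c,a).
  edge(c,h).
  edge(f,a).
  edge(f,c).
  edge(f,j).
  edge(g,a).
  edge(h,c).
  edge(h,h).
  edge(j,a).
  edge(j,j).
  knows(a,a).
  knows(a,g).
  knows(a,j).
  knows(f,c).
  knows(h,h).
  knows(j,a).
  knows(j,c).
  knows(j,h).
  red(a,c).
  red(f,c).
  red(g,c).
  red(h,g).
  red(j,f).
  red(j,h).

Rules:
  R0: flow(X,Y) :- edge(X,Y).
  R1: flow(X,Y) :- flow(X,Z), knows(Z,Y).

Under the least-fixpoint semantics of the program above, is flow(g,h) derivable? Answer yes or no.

round 1: derive flow(a,a) via R0 from edge(a,a)
round 1: derive flow(a,h) via R0 from edge(a,h)
round 1: derive flow(c,a) via R0 from edge(c,a)
round 1: derive flow(c,h) via R0 from edge(c,h)
round 1: derive flow(f,a) via R0 from edge(f,a)
round 1: derive flow(f,c) via R0 from edge(f,c)
round 1: derive flow(f,j) via R0 from edge(f,j)
round 1: derive flow(g,a) via R0 from edge(g,a)
round 1: derive flow(h,c) via R0 from edge(h,c)
round 1: derive flow(h,h) via R0 from edge(h,h)
round 1: derive flow(j,a) via R0 from edge(j,a)
round 1: derive flow(j,j) via R0 from edge(j,j)
round 2: derive flow(a,g) via R1 from flow(a,a), knows(a,g)
round 2: derive flow(a,j) via R1 from flow(a,a), knows(a,j)
round 2: derive flow(c,g) via R1 from flow(c,a), knows(a,g)
round 2: derive flow(c,j) via R1 from flow(c,a), knows(a,j)
round 2: derive flow(f,g) via R1 from flow(f,a), knows(a,g)
round 2: derive flow(f,h) via R1 from flow(f,j), knows(j,h)
round 2: derive flow(g,g) via R1 from flow(g,a), knows(a,g)
round 2: derive flow(g,j) via R1 from flow(g,a), knows(a,j)
round 2: derive flow(j,c) via R1 from flow(j,j), knows(j,c)
round 2: derive flow(j,g) via R1 from flow(j,a), knows(a,g)
round 2: derive flow(j,h) via R1 from flow(j,j), knows(j,h)
round 3: derive flow(a,c) via R1 from flow(a,j), knows(j,c)
round 3: derive flow(c,c) via R1 from flow(c,j), knows(j,c)
round 3: derive flow(g,c) via R1 from flow(g,j), knows(j,c)
round 3: derive flow(g,h) via R1 from flow(g,j), knows(j,h)

yes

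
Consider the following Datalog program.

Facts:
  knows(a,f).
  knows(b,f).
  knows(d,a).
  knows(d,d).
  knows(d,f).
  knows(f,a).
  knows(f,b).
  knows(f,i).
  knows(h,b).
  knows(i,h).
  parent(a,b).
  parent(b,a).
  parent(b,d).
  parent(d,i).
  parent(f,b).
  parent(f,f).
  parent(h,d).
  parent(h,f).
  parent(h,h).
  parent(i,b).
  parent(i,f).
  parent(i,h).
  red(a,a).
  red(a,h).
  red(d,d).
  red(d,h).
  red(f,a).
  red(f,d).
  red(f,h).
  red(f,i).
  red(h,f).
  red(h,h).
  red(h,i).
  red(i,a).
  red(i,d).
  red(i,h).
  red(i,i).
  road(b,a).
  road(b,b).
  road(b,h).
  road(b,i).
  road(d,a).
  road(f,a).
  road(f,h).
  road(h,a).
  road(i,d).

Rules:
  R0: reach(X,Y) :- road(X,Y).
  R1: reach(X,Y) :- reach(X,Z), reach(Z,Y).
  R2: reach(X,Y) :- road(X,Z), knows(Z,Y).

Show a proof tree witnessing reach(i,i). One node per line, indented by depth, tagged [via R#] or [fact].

round 1: derive reach(b,a) via R0 from road(b,a)
round 1: derive reach(b,b) via R0 from road(b,b)
round 1: derive reach(b,h) via R0 from road(b,h)
round 1: derive reach(b,i) via R0 from road(b,i)
round 1: derive reach(d,a) via R0 from road(d,a)
round 1: derive reach(f,a) via R0 from road(f,a)
round 1: derive reach(f,h) via R0 from road(f,h)
round 1: derive reach(h,a) via R0 from road(h,a)
round 1: derive reach(i,d) via R0 from road(i,d)
round 1: derive reach(b,f) via R2 from road(b,a), knows(a,f)
round 1: derive reach(d,f) via R2 from road(d,a), knows(a,f)
round 1: derive reach(f,b) via R2 from road(f,h), knows(h,b)
round 1: derive reach(f,f) via R2 from road(f,a), knows(a,f)
round 1: derive reach(h,f) via R2 from road(h,a), knows(a,f)
round 1: derive reach(i,a) via R2 from road(i,d), knows(d,a)
round 1: derive reach(i,f) via R2 from road(i,d), knows(d,f)
round 2: derive reach(b,d) via R1 from reach(b,i), reach(i,d)
round 2: derive reach(d,b) via R1 from reach(d,f), reach(f,b)
round 2: derive reach(d,h) via R1 from reach(d,f), reach(f,h)
round 2: derive reach(f,i) via R1 from reach(f,b), reach(b,i)
round 2: derive reach(h,b) via R1 from reach(h,f), reach(f,b)
round 2: derive reach(h,h) via R1 from reach(h,f), reach(f,h)
round 2: derive reach(i,b) via R1 from reach(i,f), reach(f,b)
round 2: derive reach(i,h) via R1 from reach(i,f), reach(f,h)
round 3: derive reach(d,d) via R1 from reach(d,b), reach(b,d)
round 3: derive reach(d,i) via R1 from reach(d,b), reach(b,i)
round 3: derive reach(f,d) via R1 from reach(f,b), reach(b,d)
round 3: derive reach(h,d) via R1 from reach(h,b), reach(b,d)
round 3: derive reach(h,i) via R1 from reach(h,b), reach(b,i)
round 3: derive reach(i,i) via R1 from reach(i,b), reach(b,i)

reach(i,i)  [via R1]
  reach(i,b)  [via R1]
    reach(i,f)  [via R2]
      road(i,d)  [fact]
      knows(d,f)  [fact]
    reach(f,b)  [via R2]
      road(f,h)  [fact]
      knows(h,b)  [fact]
  reach(b,i)  [via R0]
    road(b,i)  [fact]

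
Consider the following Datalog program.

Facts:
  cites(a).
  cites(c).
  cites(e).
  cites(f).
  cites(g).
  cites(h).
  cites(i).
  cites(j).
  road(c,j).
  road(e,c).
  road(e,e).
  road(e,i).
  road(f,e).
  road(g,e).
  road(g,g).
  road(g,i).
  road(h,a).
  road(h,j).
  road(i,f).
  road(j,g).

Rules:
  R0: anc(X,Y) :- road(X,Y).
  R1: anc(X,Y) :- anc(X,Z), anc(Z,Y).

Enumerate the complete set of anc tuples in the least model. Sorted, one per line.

round 1: derive anc(c,j) via R0 from road(c,j)
round 1: derive anc(e,c) via R0 from road(e,c)
round 1: derive anc(e,e) via R0 from road(e,e)
round 1: derive anc(e,i) via R0 from road(e,i)
round 1: derive anc(f,e) via R0 from road(f,e)
round 1: derive anc(g,e) via R0 from road(g,e)
round 1: derive anc(g,g) via R0 from road(g,g)
round 1: derive anc(g,i) via R0 from road(g,i)
round 1: derive anc(h,a) via R0 from road(h,a)
round 1: derive anc(h,j) via R0 from road(h,j)
round 1: derive anc(i,f) via R0 from road(i,f)
round 1: derive anc(j,g) via R0 from road(j,g)
round 2: derive anc(c,g) via R1 from anc(c,j), anc(j,g)
round 2: derive anc(e,f) via R1 from anc(e,i), anc(i,f)
round 2: derive anc(e,j) via R1 from anc(e,c), anc(c,j)
round 2: derive anc(f,c) via R1 from anc(f,e), anc(e,c)
round 2: derive anc(f,i) via R1 from anc(f,e), anc(e,i)
round 2: derive anc(g,c) via R1 from anc(g,e), anc(e,c)
round 2: derive anc(g,f) via R1 from anc(g,i), anc(i,f)
round 2: derive anc(h,g) via R1 from anc(h,j), anc(j,g)
round 2: derive anc(i,e) via R1 from anc(i,f), anc(f,e)
round 2: derive anc(j,e) via R1 from anc(j,g), anc(g,e)
round 2: derive anc(j,i) via R1 from anc(j,g), anc(g,i)
round 3: derive anc(c,c) via R1 from anc(c,g), anc(g,c)
round 3: derive anc(c,e) via R1 from anc(c,g), anc(g,e)
round 3: derive anc(c,f) via R1 from anc(c,g), anc(g,f)
round 3: derive anc(c,i) via R1 from anc(c,g), anc(g,i)
round 3: derive anc(e,g) via R1 from anc(e,c), anc(c,g)
round 3: derive anc(f,f) via R1 from anc(f,e), anc(e,f)
round 3: derive anc(f,g) via R1 from anc(f,c), anc(c,g)
round 3: derive anc(f,j) via R1 from anc(f,c), anc(c,j)
round 3: derive anc(g,j) via R1 from anc(g,c), anc(c,j)
round 3: derive anc(h,c) via R1 from anc(h,g), anc(g,c)
round 3: derive anc(h,e) via R1 from anc(h,g), anc(g,e)
round 3: derive anc(h,f) via R1 from anc(h,g), anc(g,f)
round 3: derive anc(h,i) via R1 from anc(h,g), anc(g,i)
round 3: derive anc(i,c) via R1 from anc(i,e), anc(e,c)
round 3: derive anc(i,i) via R1 from anc(i,e), anc(e,i)
round 3: derive anc(i,j) via R1 from anc(i,e), anc(e,j)
round 3: derive anc(j,c) via R1 from anc(j,e), anc(e,c)
round 3: derive anc(j,f) via R1 from anc(j,e), anc(e,f)
round 3: derive anc(j,j) via R1 from anc(j,e), anc(e,j)
round 4: derive anc(i,g) via R1 from anc(i,c), anc(c,g)

anc(c,c)
anc(c,e)
anc(c,f)
anc(c,g)
anc(c,i)
anc(c,j)
anc(e,c)
anc(e,e)
anc(e,f)
anc(e,g)
anc(e,i)
anc(e,j)
anc(f,c)
anc(f,e)
anc(f,f)
anc(f,g)
anc(f,i)
anc(f,j)
anc(g,c)
anc(g,e)
anc(g,f)
anc(g,g)
anc(g,i)
anc(g,j)
anc(h,a)
anc(h,c)
anc(h,e)
anc(h,f)
anc(h,g)
anc(h,i)
anc(h,j)
anc(i,c)
anc(i,e)
anc(i,f)
anc(i,g)
anc(i,i)
anc(i,j)
anc(j,c)
anc(j,e)
anc(j,f)
anc(j,g)
anc(j,i)
anc(j,j)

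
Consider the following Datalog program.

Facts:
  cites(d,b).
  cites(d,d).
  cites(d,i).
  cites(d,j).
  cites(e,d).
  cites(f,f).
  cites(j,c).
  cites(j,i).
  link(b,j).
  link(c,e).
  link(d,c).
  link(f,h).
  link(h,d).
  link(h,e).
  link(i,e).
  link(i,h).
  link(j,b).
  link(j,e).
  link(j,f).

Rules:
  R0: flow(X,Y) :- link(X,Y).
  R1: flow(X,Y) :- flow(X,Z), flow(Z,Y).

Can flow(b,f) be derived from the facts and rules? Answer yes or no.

yes

round 1: derive flow(b,j) via R0 from link(b,j)
round 1: derive flow(c,e) via R0 from link(c,e)
round 1: derive flow(d,c) via R0 from link(d,c)
round 1: derive flow(f,h) via R0 from link(f,h)
round 1: derive flow(h,d) via R0 from link(h,d)
round 1: derive flow(h,e) via R0 from link(h,e)
round 1: derive flow(i,e) via R0 from link(i,e)
round 1: derive flow(i,h) via R0 from link(i,h)
round 1: derive flow(j,b) via R0 from link(j,b)
round 1: derive flow(j,e) via R0 from link(j,e)
round 1: derive flow(j,f) via R0 from link(j,f)
round 2: derive flow(b,b) via R1 from flow(b,j), flow(j,b)
round 2: derive flow(b,e) via R1 from flow(b,j), flow(j,e)
round 2: derive flow(b,f) via R1 from flow(b,j), flow(j,f)
round 2: derive flow(d,e) via R1 from flow(d,c), flow(c,e)
round 2: derive flow(f,d) via R1 from flow(f,h), flow(h,d)
round 2: derive flow(f,e) via R1 from flow(f,h), flow(h,e)
round 2: derive flow(h,c) via R1 from flow(h,d), flow(d,c)
round 2: derive flow(i,d) via R1 from flow(i,h), flow(h,d)
round 2: derive flow(j,h) via R1 from flow(j,f), flow(f,h)
round 2: derive flow(j,j) via R1 from flow(j,b), flow(b,j)
round 3: derive flow(b,d) via R1 from flow(b,f), flow(f,d)
round 3: derive flow(b,h) via R1 from flow(b,f), flow(f,h)
round 3: derive flow(f,c) via R1 from flow(f,d), flow(d,c)
round 3: derive flow(i,c) via R1 from flow(i,d), flow(d,c)
round 3: derive flow(j,c) via R1 from flow(j,h), flow(h,c)
round 3: derive flow(j,d) via R1 from flow(j,f), flow(f,d)
round 4: derive flow(b,c) via R1 from flow(b,d), flow(d,c)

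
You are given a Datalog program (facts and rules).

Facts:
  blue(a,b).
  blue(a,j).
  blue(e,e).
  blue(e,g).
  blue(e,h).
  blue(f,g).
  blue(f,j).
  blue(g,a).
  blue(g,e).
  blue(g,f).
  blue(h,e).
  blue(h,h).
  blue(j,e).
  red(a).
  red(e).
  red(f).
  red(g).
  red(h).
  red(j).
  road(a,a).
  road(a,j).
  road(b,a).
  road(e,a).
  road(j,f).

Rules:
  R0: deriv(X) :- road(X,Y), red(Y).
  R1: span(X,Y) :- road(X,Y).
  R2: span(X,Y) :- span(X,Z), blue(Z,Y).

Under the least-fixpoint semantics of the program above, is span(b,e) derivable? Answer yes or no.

yes

round 1: derive span(a,a) via R1 from road(a,a)
round 1: derive span(a,j) via R1 from road(a,j)
round 1: derive span(b,a) via R1 from road(b,a)
round 1: derive span(e,a) via R1 from road(e,a)
round 1: derive span(j,f) via R1 from road(j,f)
round 2: derive span(a,b) via R2 from span(a,a), blue(a,b)
round 2: derive span(a,e) via R2 from span(a,j), blue(j,e)
round 2: derive span(b,b) via R2 from span(b,a), blue(a,b)
round 2: derive span(b,j) via R2 from span(b,a), blue(a,j)
round 2: derive span(e,b) via R2 from span(e,a), blue(a,b)
round 2: derive span(e,j) via R2 from span(e,a), blue(a,j)
round 2: derive span(j,g) via R2 from span(j,f), blue(f,g)
round 2: derive span(j,j) via R2 from span(j,f), blue(f,j)
round 3: derive span(a,g) via R2 from span(a,e), blue(e,g)
round 3: derive span(a,h) via R2 from span(a,e), blue(e,h)
round 3: derive span(b,e) via R2 from span(b,j), blue(j,e)
round 3: derive span(e,e) via R2 from span(e,j), blue(j,e)
round 3: derive span(j,a) via R2 from span(j,g), blue(g,a)
round 3: derive span(j,e) via R2 from span(j,g), blue(g,e)
round 4: derive span(a,f) via R2 from span(a,g), blue(g,f)
round 4: derive span(b,g) via R2 from span(b,e), blue(e,g)
round 4: derive span(b,h) via R2 from span(b,e), blue(e,h)
round 4: derive span(e,g) via R2 from span(e,e), blue(e,g)
round 4: derive span(e,h) via R2 from span(e,e), blue(e,h)
round 4: derive span(j,b) via R2 from span(j,a), blue(a,b)
round 4: derive span(j,h) via R2 from span(j,e), blue(e,h)
round 5: derive span(b,f) via R2 from span(b,g), blue(g,f)
round 5: derive span(e,f) via R2 from span(e,g), blue(g,f)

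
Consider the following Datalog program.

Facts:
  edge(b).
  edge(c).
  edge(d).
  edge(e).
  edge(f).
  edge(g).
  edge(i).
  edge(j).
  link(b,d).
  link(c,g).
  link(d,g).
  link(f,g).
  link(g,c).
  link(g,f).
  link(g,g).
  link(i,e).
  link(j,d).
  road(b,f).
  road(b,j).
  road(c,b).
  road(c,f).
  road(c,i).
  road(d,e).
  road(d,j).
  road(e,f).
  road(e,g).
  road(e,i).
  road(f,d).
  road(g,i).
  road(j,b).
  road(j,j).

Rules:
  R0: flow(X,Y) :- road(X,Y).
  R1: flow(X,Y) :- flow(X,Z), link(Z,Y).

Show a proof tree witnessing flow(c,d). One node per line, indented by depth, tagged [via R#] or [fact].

round 1: derive flow(b,f) via R0 from road(b,f)
round 1: derive flow(b,j) via R0 from road(b,j)
round 1: derive flow(c,b) via R0 from road(c,b)
round 1: derive flow(c,f) via R0 from road(c,f)
round 1: derive flow(c,i) via R0 from road(c,i)
round 1: derive flow(d,e) via R0 from road(d,e)
round 1: derive flow(d,j) via R0 from road(d,j)
round 1: derive flow(e,f) via R0 from road(e,f)
round 1: derive flow(e,g) via R0 from road(e,g)
round 1: derive flow(e,i) via R0 from road(e,i)
round 1: derive flow(f,d) via R0 from road(f,d)
round 1: derive flow(g,i) via R0 from road(g,i)
round 1: derive flow(j,b) via R0 from road(j,b)
round 1: derive flow(j,j) via R0 from road(j,j)
round 2: derive flow(b,d) via R1 from flow(b,j), link(j,d)
round 2: derive flow(b,g) via R1 from flow(b,f), link(f,g)
round 2: derive flow(c,d) via R1 from flow(c,b), link(b,d)
round 2: derive flow(c,e) via R1 from flow(c,i), link(i,e)
round 2: derive flow(c,g) via R1 from flow(c,f), link(f,g)
round 2: derive flow(d,d) via R1 from flow(d,j), link(j,d)
round 2: derive flow(e,c) via R1 from flow(e,g), link(g,c)
round 2: derive flow(e,e) via R1 from flow(e,i), link(i,e)
round 2: derive flow(f,g) via R1 from flow(f,d), link(d,g)
round 2: derive flow(g,e) via R1 from flow(g,i), link(i,e)
round 2: derive flow(j,d) via R1 from flow(j,b), link(b,d)
round 3: derive flow(b,c) via R1 from flow(b,g), link(g,c)
round 3: derive flow(c,c) via R1 from flow(c,g), link(g,c)
round 3: derive flow(d,g) via R1 from flow(d,d), link(d,g)
round 3: derive flow(f,c) via R1 from flow(f,g), link(g,c)
round 3: derive flow(f,f) via R1 from flow(f,g), link(g,f)
round 3: derive flow(j,g) via R1 from flow(j,d), link(d,g)
round 4: derive flow(d,c) via R1 from flow(d,g), link(g,c)
round 4: derive flow(d,f) via R1 from flow(d,g), link(g,f)
round 4: derive flow(j,c) via R1 from flow(j,g), link(g,c)
round 4: derive flow(j,f) via R1 from flow(j,g), link(g,f)

flow(c,d)  [via R1]
  flow(c,b)  [via R0]
    road(c,b)  [fact]
  link(b,d)  [fact]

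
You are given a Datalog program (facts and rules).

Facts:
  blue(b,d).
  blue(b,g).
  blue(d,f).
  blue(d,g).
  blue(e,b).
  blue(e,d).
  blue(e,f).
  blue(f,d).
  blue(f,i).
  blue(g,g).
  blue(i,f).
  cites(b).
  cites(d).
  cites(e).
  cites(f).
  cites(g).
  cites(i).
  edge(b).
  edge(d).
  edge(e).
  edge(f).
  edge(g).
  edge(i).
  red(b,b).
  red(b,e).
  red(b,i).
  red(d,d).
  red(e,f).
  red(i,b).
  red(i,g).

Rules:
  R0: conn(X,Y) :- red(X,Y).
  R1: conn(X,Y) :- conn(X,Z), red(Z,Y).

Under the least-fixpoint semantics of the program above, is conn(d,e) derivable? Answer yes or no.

no

round 1: derive conn(b,b) via R0 from red(b,b)
round 1: derive conn(b,e) via R0 from red(b,e)
round 1: derive conn(b,i) via R0 from red(b,i)
round 1: derive conn(d,d) via R0 from red(d,d)
round 1: derive conn(e,f) via R0 from red(e,f)
round 1: derive conn(i,b) via R0 from red(i,b)
round 1: derive conn(i,g) via R0 from red(i,g)
round 2: derive conn(b,f) via R1 from conn(b,e), red(e,f)
round 2: derive conn(b,g) via R1 from conn(b,i), red(i,g)
round 2: derive conn(i,e) via R1 from conn(i,b), red(b,e)
round 2: derive conn(i,i) via R1 from conn(i,b), red(b,i)
round 3: derive conn(i,f) via R1 from conn(i,e), red(e,f)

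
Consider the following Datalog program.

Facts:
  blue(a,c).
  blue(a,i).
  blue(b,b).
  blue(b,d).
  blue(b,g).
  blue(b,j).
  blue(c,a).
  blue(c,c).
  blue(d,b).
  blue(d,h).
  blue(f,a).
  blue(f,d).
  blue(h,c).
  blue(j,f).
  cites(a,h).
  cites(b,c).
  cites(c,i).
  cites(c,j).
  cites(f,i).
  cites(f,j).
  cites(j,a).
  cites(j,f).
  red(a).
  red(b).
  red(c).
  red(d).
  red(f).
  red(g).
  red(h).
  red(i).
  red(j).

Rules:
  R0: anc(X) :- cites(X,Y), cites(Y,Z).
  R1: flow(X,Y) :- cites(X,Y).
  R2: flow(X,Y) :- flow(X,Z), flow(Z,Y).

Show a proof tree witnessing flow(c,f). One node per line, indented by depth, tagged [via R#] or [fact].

round 1: derive flow(a,h) via R1 from cites(a,h)
round 1: derive flow(b,c) via R1 from cites(b,c)
round 1: derive flow(c,i) via R1 from cites(c,i)
round 1: derive flow(c,j) via R1 from cites(c,j)
round 1: derive flow(f,i) via R1 from cites(f,i)
round 1: derive flow(f,j) via R1 from cites(f,j)
round 1: derive flow(j,a) via R1 from cites(j,a)
round 1: derive flow(j,f) via R1 from cites(j,f)
round 2: derive flow(b,i) via R2 from flow(b,c), flow(c,i)
round 2: derive flow(b,j) via R2 from flow(b,c), flow(c,j)
round 2: derive flow(c,a) via R2 from flow(c,j), flow(j,a)
round 2: derive flow(c,f) via R2 from flow(c,j), flow(j,f)
round 2: derive flow(f,a) via R2 from flow(f,j), flow(j,a)
round 2: derive flow(f,f) via R2 from flow(f,j), flow(j,f)
round 2: derive flow(j,h) via R2 from flow(j,a), flow(a,h)
round 2: derive flow(j,i) via R2 from flow(j,f), flow(f,i)
round 2: derive flow(j,j) via R2 from flow(j,f), flow(f,j)
round 3: derive flow(b,a) via R2 from flow(b,c), flow(c,a)
round 3: derive flow(b,f) via R2 from flow(b,c), flow(c,f)
round 3: derive flow(b,h) via R2 from flow(b,j), flow(j,h)
round 3: derive flow(c,h) via R2 from flow(c,a), flow(a,h)
round 3: derive flow(f,h) via R2 from flow(f,a), flow(a,h)

flow(c,f)  [via R2]
  flow(c,j)  [via R1]
    cites(c,j)  [fact]
  flow(j,f)  [via R1]
    cites(j,f)  [fact]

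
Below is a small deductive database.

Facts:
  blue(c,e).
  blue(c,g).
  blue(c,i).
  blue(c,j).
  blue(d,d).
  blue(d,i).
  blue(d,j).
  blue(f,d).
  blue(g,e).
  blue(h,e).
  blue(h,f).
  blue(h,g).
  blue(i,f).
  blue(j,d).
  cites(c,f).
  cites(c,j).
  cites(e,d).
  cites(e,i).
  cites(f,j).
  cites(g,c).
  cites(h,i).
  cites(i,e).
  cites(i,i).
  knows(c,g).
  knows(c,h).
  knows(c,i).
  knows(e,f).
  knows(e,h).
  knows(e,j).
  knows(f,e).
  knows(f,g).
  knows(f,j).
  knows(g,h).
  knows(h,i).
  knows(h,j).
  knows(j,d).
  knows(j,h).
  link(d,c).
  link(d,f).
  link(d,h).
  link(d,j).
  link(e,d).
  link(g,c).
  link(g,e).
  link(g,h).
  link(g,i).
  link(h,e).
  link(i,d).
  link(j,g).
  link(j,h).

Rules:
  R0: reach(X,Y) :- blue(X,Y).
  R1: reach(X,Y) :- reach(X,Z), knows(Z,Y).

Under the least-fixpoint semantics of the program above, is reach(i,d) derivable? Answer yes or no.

yes

round 1: derive reach(c,e) via R0 from blue(c,e)
round 1: derive reach(c,g) via R0 from blue(c,g)
round 1: derive reach(c,i) via R0 from blue(c,i)
round 1: derive reach(c,j) via R0 from blue(c,j)
round 1: derive reach(d,d) via R0 from blue(d,d)
round 1: derive reach(d,i) via R0 from blue(d,i)
round 1: derive reach(d,j) via R0 from blue(d,j)
round 1: derive reach(f,d) via R0 from blue(f,d)
round 1: derive reach(g,e) via R0 from blue(g,e)
round 1: derive reach(h,e) via R0 from blue(h,e)
round 1: derive reach(h,f) via R0 from blue(h,f)
round 1: derive reach(h,g) via R0 from blue(h,g)
round 1: derive reach(i,f) via R0 from blue(i,f)
round 1: derive reach(j,d) via R0 from blue(j,d)
round 2: derive reach(c,d) via R1 from reach(c,j), knows(j,d)
round 2: derive reach(c,f) via R1 from reach(c,e), knows(e,f)
round 2: derive reach(c,h) via R1 from reach(c,e), knows(e,h)
round 2: derive reach(d,h) via R1 from reach(d,j), knows(j,h)
round 2: derive reach(g,f) via R1 from reach(g,e), knows(e,f)
round 2: derive reach(g,h) via R1 from reach(g,e), knows(e,h)
round 2: derive reach(g,j) via R1 from reach(g,e), knows(e,j)
round 2: derive reach(h,h) via R1 from reach(h,e), knows(e,h)
round 2: derive reach(h,j) via R1 from reach(h,e), knows(e,j)
round 2: derive reach(i,e) via R1 from reach(i,f), knows(f,e)
round 2: derive reach(i,g) via R1 from reach(i,f), knows(f,g)
round 2: derive reach(i,j) via R1 from reach(i,f), knows(f,j)
round 3: derive reach(g,d) via R1 from reach(g,j), knows(j,d)
round 3: derive reach(g,g) via R1 from reach(g,f), knows(f,g)
round 3: derive reach(g,i) via R1 from reach(g,h), knows(h,i)
round 3: derive reach(h,d) via R1 from reach(h,j), knows(j,d)
round 3: derive reach(h,i) via R1 from reach(h,h), knows(h,i)
round 3: derive reach(i,d) via R1 from reach(i,j), knows(j,d)
round 3: derive reach(i,h) via R1 from reach(i,e), knows(e,h)
round 4: derive reach(i,i) via R1 from reach(i,h), knows(h,i)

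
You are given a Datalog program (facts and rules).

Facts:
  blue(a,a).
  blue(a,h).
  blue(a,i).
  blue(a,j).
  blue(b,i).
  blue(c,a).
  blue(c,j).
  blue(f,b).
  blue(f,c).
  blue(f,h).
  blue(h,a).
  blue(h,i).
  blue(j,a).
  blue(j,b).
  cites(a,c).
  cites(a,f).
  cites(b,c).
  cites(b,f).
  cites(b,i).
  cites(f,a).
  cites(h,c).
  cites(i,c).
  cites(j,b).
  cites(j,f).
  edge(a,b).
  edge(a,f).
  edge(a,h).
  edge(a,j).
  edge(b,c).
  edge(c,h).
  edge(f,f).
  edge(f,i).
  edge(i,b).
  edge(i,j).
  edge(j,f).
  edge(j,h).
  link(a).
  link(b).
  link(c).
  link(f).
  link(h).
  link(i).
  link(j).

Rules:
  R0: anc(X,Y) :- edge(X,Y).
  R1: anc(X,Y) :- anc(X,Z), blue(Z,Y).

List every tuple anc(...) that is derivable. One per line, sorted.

round 1: derive anc(a,b) via R0 from edge(a,b)
round 1: derive anc(a,f) via R0 from edge(a,f)
round 1: derive anc(a,h) via R0 from edge(a,h)
round 1: derive anc(a,j) via R0 from edge(a,j)
round 1: derive anc(b,c) via R0 from edge(b,c)
round 1: derive anc(c,h) via R0 from edge(c,h)
round 1: derive anc(f,f) via R0 from edge(f,f)
round 1: derive anc(f,i) via R0 from edge(f,i)
round 1: derive anc(i,b) via R0 from edge(i,b)
round 1: derive anc(i,j) via R0 from edge(i,j)
round 1: derive anc(j,f) via R0 from edge(j,f)
round 1: derive anc(j,h) via R0 from edge(j,h)
round 2: derive anc(a,a) via R1 from anc(a,h), blue(h,a)
round 2: derive anc(a,c) via R1 from anc(a,f), blue(f,c)
round 2: derive anc(a,i) via R1 from anc(a,b), blue(b,i)
round 2: derive anc(b,a) via R1 from anc(b,c), blue(c,a)
round 2: derive anc(b,j) via R1 from anc(b,c), blue(c,j)
round 2: derive anc(c,a) via R1 from anc(c,h), blue(h,a)
round 2: derive anc(c,i) via R1 from anc(c,h), blue(h,i)
round 2: derive anc(f,b) via R1 from anc(f,f), blue(f,b)
round 2: derive anc(f,c) via R1 from anc(f,f), blue(f,c)
round 2: derive anc(f,h) via R1 from anc(f,f), blue(f,h)
round 2: derive anc(i,a) via R1 from anc(i,j), blue(j,a)
round 2: derive anc(i,i) via R1 from anc(i,b), blue(b,i)
round 2: derive anc(j,a) via R1 from anc(j,h), blue(h,a)
round 2: derive anc(j,b) via R1 from anc(j,f), blue(f,b)
round 2: derive anc(j,c) via R1 from anc(j,f), blue(f,c)
round 2: derive anc(j,i) via R1 from anc(j,h), blue(h,i)
round 3: derive anc(b,b) via R1 from anc(b,j), blue(j,b)
round 3: derive anc(b,h) via R1 from anc(b,a), blue(a,h)
round 3: derive anc(b,i) via R1 from anc(b,a), blue(a,i)
round 3: derive anc(c,j) via R1 from anc(c,a), blue(a,j)
round 3: derive anc(f,a) via R1 from anc(f,c), blue(c,a)
round 3: derive anc(f,j) via R1 from anc(f,c), blue(c,j)
round 3: derive anc(i,h) via R1 from anc(i,a), blue(a,h)
round 3: derive anc(j,j) via R1 from anc(j,a), blue(a,j)
round 4: derive anc(c,b) via R1 from anc(c,j), blue(j,b)

anc(a,a)
anc(a,b)
anc(a,c)
anc(a,f)
anc(a,h)
anc(a,i)
anc(a,j)
anc(b,a)
anc(b,b)
anc(b,c)
anc(b,h)
anc(b,i)
anc(b,j)
anc(c,a)
anc(c,b)
anc(c,h)
anc(c,i)
anc(c,j)
anc(f,a)
anc(f,b)
anc(f,c)
anc(f,f)
anc(f,h)
anc(f,i)
anc(f,j)
anc(i,a)
anc(i,b)
anc(i,h)
anc(i,i)
anc(i,j)
anc(j,a)
anc(j,b)
anc(j,c)
anc(j,f)
anc(j,h)
anc(j,i)
anc(j,j)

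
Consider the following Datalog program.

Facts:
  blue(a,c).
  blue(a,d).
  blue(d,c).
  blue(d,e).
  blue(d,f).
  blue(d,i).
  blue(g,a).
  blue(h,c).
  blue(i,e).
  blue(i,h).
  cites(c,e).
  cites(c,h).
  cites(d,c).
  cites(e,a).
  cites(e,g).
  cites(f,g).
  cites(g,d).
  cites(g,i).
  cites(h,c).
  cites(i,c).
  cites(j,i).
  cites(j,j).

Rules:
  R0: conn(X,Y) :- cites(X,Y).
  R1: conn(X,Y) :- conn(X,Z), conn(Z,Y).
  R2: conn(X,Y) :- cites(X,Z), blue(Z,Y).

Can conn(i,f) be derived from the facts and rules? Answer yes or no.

yes

round 1: derive conn(c,e) via R0 from cites(c,e)
round 1: derive conn(c,h) via R0 from cites(c,h)
round 1: derive conn(d,c) via R0 from cites(d,c)
round 1: derive conn(e,a) via R0 from cites(e,a)
round 1: derive conn(e,g) via R0 from cites(e,g)
round 1: derive conn(f,g) via R0 from cites(f,g)
round 1: derive conn(g,d) via R0 from cites(g,d)
round 1: derive conn(g,i) via R0 from cites(g,i)
round 1: derive conn(h,c) via R0 from cites(h,c)
round 1: derive conn(i,c) via R0 from cites(i,c)
round 1: derive conn(j,i) via R0 from cites(j,i)
round 1: derive conn(j,j) via R0 from cites(j,j)
round 1: derive conn(c,c) via R2 from cites(c,h), blue(h,c)
round 1: derive conn(e,c) via R2 from cites(e,a), blue(a,c)
round 1: derive conn(e,d) via R2 from cites(e,a), blue(a,d)
round 1: derive conn(f,a) via R2 from cites(f,g), blue(g,a)
round 1: derive conn(g,c) via R2 from cites(g,d), blue(d,c)
round 1: derive conn(g,e) via R2 from cites(g,d), blue(d,e)
round 1: derive conn(g,f) via R2 from cites(g,d), blue(d,f)
round 1: derive conn(g,h) via R2 from cites(g,i), blue(i,h)
round 1: derive conn(j,e) via R2 from cites(j,i), blue(i,e)
round 1: derive conn(j,h) via R2 from cites(j,i), blue(i,h)
round 2: derive conn(c,a) via R1 from conn(c,e), conn(e,a)
round 2: derive conn(c,d) via R1 from conn(c,e), conn(e,d)
round 2: derive conn(c,g) via R1 from conn(c,e), conn(e,g)
round 2: derive conn(d,e) via R1 from conn(d,c), conn(c,e)
round 2: derive conn(d,h) via R1 from conn(d,c), conn(c,h)
round 2: derive conn(e,e) via R1 from conn(e,c), conn(c,e)
round 2: derive conn(e,f) via R1 from conn(e,g), conn(g,f)
round 2: derive conn(e,h) via R1 from conn(e,c), conn(c,h)
round 2: derive conn(e,i) via R1 from conn(e,g), conn(g,i)
round 2: derive conn(f,c) via R1 from conn(f,g), conn(g,c)
round 2: derive conn(f,d) via R1 from conn(f,g), conn(g,d)
round 2: derive conn(f,e) via R1 from conn(f,g), conn(g,e)
round 2: derive conn(f,f) via R1 from conn(f,g), conn(g,f)
round 2: derive conn(f,h) via R1 from conn(f,g), conn(g,h)
round 2: derive conn(f,i) via R1 from conn(f,g), conn(g,i)
round 2: derive conn(g,a) via R1 from conn(g,e), conn(e,a)
round 2: derive conn(g,g) via R1 from conn(g,e), conn(e,g)
round 2: derive conn(h,e) via R1 from conn(h,c), conn(c,e)
round 2: derive conn(h,h) via R1 from conn(h,c), conn(c,h)
round 2: derive conn(i,e) via R1 from conn(i,c), conn(c,e)
round 2: derive conn(i,h) via R1 from conn(i,c), conn(c,h)
round 2: derive conn(j,a) via R1 from conn(j,e), conn(e,a)
round 2: derive conn(j,c) via R1 from conn(j,e), conn(e,c)
round 2: derive conn(j,d) via R1 from conn(j,e), conn(e,d)
round 2: derive conn(j,g) via R1 from conn(j,e), conn(e,g)
round 3: derive conn(c,f) via R1 from conn(c,e), conn(e,f)
round 3: derive conn(c,i) via R1 from conn(c,e), conn(e,i)
round 3: derive conn(d,a) via R1 from conn(d,c), conn(c,a)
round 3: derive conn(d,d) via R1 from conn(d,c), conn(c,d)
round 3: derive conn(d,f) via R1 from conn(d,e), conn(e,f)
round 3: derive conn(d,g) via R1 from conn(d,c), conn(c,g)
round 3: derive conn(d,i) via R1 from conn(d,e), conn(e,i)
round 3: derive conn(h,a) via R1 from conn(h,c), conn(c,a)
round 3: derive conn(h,d) via R1 from conn(h,c), conn(c,d)
round 3: derive conn(h,f) via R1 from conn(h,e), conn(e,f)
round 3: derive conn(h,g) via R1 from conn(h,c), conn(c,g)
round 3: derive conn(h,i) via R1 from conn(h,e), conn(e,i)
round 3: derive conn(i,a) via R1 from conn(i,c), conn(c,a)
round 3: derive conn(i,d) via R1 from conn(i,c), conn(c,d)
round 3: derive conn(i,f) via R1 from conn(i,e), conn(e,f)
round 3: derive conn(i,g) via R1 from conn(i,c), conn(c,g)
round 3: derive conn(i,i) via R1 from conn(i,e), conn(e,i)
round 3: derive conn(j,f) via R1 from conn(j,e), conn(e,f)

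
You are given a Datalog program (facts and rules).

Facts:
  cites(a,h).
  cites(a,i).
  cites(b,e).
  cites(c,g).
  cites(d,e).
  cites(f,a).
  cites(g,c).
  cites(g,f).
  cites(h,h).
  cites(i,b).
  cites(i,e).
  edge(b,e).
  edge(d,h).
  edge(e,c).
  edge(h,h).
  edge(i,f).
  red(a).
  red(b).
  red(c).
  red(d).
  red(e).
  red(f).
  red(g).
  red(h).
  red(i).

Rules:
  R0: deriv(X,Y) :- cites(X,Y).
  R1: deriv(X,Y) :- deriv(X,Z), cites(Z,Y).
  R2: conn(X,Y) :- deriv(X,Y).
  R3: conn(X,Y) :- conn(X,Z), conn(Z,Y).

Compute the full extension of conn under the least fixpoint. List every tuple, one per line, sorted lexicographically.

round 1: derive deriv(a,h) via R0 from cites(a,h)
round 1: derive deriv(a,i) via R0 from cites(a,i)
round 1: derive deriv(b,e) via R0 from cites(b,e)
round 1: derive deriv(c,g) via R0 from cites(c,g)
round 1: derive deriv(d,e) via R0 from cites(d,e)
round 1: derive deriv(f,a) via R0 from cites(f,a)
round 1: derive deriv(g,c) via R0 from cites(g,c)
round 1: derive deriv(g,f) via R0 from cites(g,f)
round 1: derive deriv(h,h) via R0 from cites(h,h)
round 1: derive deriv(i,b) via R0 from cites(i,b)
round 1: derive deriv(i,e) via R0 from cites(i,e)
round 2: derive deriv(a,b) via R1 from deriv(a,i), cites(i,b)
round 2: derive deriv(a,e) via R1 from deriv(a,i), cites(i,e)
round 2: derive deriv(c,c) via R1 from deriv(c,g), cites(g,c)
round 2: derive deriv(c,f) via R1 from deriv(c,g), cites(g,f)
round 2: derive deriv(f,h) via R1 from deriv(f,a), cites(a,h)
round 2: derive deriv(f,i) via R1 from deriv(f,a), cites(a,i)
round 2: derive deriv(g,a) via R1 from deriv(g,f), cites(f,a)
round 2: derive deriv(g,g) via R1 from deriv(g,c), cites(c,g)
round 2: derive conn(a,h) via R2 from deriv(a,h)
round 2: derive conn(a,i) via R2 from deriv(a,i)
round 2: derive conn(b,e) via R2 from deriv(b,e)
round 2: derive conn(c,g) via R2 from deriv(c,g)
round 2: derive conn(d,e) via R2 from deriv(d,e)
round 2: derive conn(f,a) via R2 from deriv(f,a)
round 2: derive conn(g,c) via R2 from deriv(g,c)
round 2: derive conn(g,f) via R2 from deriv(g,f)
round 2: derive conn(h,h) via R2 from deriv(h,h)
round 2: derive conn(i,b) via R2 from deriv(i,b)
round 2: derive conn(i,e) via R2 from deriv(i,e)
round 3: derive deriv(c,a) via R1 from deriv(c,f), cites(f,a)
round 3: derive deriv(f,b) via R1 from deriv(f,i), cites(i,b)
round 3: derive deriv(f,e) via R1 from deriv(f,i), cites(i,e)
round 3: derive deriv(g,h) via R1 from deriv(g,a), cites(a,h)
round 3: derive deriv(g,i) via R1 from deriv(g,a), cites(a,i)
round 3: derive conn(a,b) via R2 from deriv(a,b)
round 3: derive conn(a,e) via R2 from deriv(a,e)
round 3: derive conn(c,c) via R2 from deriv(c,c)
round 3: derive conn(c,f) via R2 from deriv(c,f)
round 3: derive conn(f,h) via R2 from deriv(f,h)
round 3: derive conn(f,i) via R2 from deriv(f,i)
round 3: derive conn(g,a) via R2 from deriv(g,a)
round 3: derive conn(g,g) via R2 from deriv(g,g)
round 4: derive deriv(c,h) via R1 from deriv(c,a), cites(a,h)
round 4: derive deriv(c,i) via R1 from deriv(c,a), cites(a,i)
round 4: derive deriv(g,b) via R1 from deriv(g,i), cites(i,b)
round 4: derive deriv(g,e) via R1 from deriv(g,i), cites(i,e)
round 4: derive conn(c,a) via R2 from deriv(c,a)
round 4: derive conn(f,b) via R2 from deriv(f,b)
round 4: derive conn(f,e) via R2 from deriv(f,e)
round 4: derive conn(g,h) via R2 from deriv(g,h)
round 4: derive conn(g,i) via R2 from deriv(g,i)
round 4: derive conn(c,h) via R3 from conn(c,f), conn(f,h)
round 4: derive conn(c,i) via R3 from conn(c,f), conn(f,i)
round 4: derive conn(g,b) via R3 from conn(g,a), conn(a,b)
round 4: derive conn(g,e) via R3 from conn(g,a), conn(a,e)
round 5: derive deriv(c,b) via R1 from deriv(c,i), cites(i,b)
round 5: derive deriv(c,e) via R1 from deriv(c,i), cites(i,e)
round 5: derive conn(c,b) via R3 from conn(c,a), conn(a,b)
round 5: derive conn(c,e) via R3 from conn(c,a), conn(a,e)

conn(a,b)
conn(a,e)
conn(a,h)
conn(a,i)
conn(b,e)
conn(c,a)
conn(c,b)
conn(c,c)
conn(c,e)
conn(c,f)
conn(c,g)
conn(c,h)
conn(c,i)
conn(d,e)
conn(f,a)
conn(f,b)
conn(f,e)
conn(f,h)
conn(f,i)
conn(g,a)
conn(g,b)
conn(g,c)
conn(g,e)
conn(g,f)
conn(g,g)
conn(g,h)
conn(g,i)
conn(h,h)
conn(i,b)
conn(i,e)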